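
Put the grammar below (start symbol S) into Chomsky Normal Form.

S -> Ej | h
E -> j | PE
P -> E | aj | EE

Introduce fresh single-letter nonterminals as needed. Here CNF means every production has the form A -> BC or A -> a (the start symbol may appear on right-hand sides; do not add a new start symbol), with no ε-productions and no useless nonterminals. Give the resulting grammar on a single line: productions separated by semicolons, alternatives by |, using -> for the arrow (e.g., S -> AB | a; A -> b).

S -> h | EB; A -> a; B -> j; E -> j | PE; P -> j | AB | EE | PE

No ε-productions.
After unit-elimination: S -> h | Ej; E -> j | PE; P -> j | EE | PE | aj.
TERM: introduce A -> a, B -> j and substitute in every rule of length ≥2.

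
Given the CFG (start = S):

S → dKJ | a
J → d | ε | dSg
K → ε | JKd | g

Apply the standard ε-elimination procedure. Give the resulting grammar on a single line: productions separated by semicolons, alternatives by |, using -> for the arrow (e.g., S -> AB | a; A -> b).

Nullable set: {J, K}.
S -> dKJ: K, J nullable, giving d | dJ | dK | dKJ.
Drop J -> ε.
Drop K -> ε.
K -> JKd: J, K nullable, giving JKd | Jd | Kd | d.
Unchanged (no nullable symbols): S -> a; J -> d; J -> dSg; K -> g.

S -> a | d | dJ | dK | dKJ; J -> d | dSg; K -> d | g | Jd | Kd | JKd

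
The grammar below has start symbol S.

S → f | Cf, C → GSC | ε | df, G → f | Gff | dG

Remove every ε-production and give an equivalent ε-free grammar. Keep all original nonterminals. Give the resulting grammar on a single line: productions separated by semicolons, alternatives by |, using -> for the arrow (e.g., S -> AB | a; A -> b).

S -> f | Cf; C -> GS | df | GSC; G -> f | dG | Gff

Nullable set: {C}.
S -> Cf: C nullable, giving Cf | f.
Drop C -> ε.
C -> GSC: C nullable, giving GS | GSC.
Unchanged (no nullable symbols): S -> f; C -> df; G -> Gff; G -> dG; G -> f.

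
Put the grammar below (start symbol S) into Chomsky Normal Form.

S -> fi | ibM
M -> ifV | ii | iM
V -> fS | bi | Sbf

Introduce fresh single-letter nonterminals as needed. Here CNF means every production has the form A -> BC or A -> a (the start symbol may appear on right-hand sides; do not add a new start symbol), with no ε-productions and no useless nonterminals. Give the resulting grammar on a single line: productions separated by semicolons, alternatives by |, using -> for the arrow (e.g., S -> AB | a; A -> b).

No ε-productions.
No unit productions to eliminate.
TERM: introduce C -> b, B -> f, A -> i and substitute in every rule of length ≥2.
BIN: M -> ABV becomes M -> AD, D -> BV; S -> ACM becomes S -> AE, E -> CM; V -> SCB becomes V -> SF, F -> CB.

S -> AE | BA; A -> i; B -> f; C -> b; D -> BV; E -> CM; F -> CB; M -> AA | AD | AM; V -> BS | CA | SF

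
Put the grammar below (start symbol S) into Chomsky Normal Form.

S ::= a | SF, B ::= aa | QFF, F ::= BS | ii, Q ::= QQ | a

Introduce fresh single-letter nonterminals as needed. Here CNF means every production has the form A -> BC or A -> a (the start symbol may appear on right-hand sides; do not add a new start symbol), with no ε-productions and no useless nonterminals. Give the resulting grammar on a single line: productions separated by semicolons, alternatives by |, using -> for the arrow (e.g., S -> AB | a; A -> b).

No ε-productions.
No unit productions to eliminate.
TERM: introduce A -> a, C -> i and substitute in every rule of length ≥2.
BIN: B -> QFF becomes B -> QD, D -> FF.

S -> a | SF; A -> a; B -> AA | QD; C -> i; D -> FF; F -> BS | CC; Q -> a | QQ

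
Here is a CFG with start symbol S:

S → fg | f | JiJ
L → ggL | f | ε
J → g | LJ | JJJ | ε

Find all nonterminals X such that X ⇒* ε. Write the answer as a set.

{J, L}

Directly nullable (have an ε-rule): {J, L}.
Not nullable: S — each has a terminal in every rule's right-hand side or depends on a non-nullable symbol.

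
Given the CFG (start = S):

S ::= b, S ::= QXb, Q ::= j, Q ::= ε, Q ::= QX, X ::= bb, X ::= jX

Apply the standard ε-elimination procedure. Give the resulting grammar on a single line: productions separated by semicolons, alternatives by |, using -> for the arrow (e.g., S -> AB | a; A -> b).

Nullable set: {Q}.
S -> QXb: Q nullable, giving QXb | Xb.
Drop Q -> ε.
Q -> QX: Q nullable, giving QX | X.
Unchanged (no nullable symbols): S -> b; Q -> j; X -> bb; X -> jX.

S -> b | Xb | QXb; Q -> X | j | QX; X -> bb | jX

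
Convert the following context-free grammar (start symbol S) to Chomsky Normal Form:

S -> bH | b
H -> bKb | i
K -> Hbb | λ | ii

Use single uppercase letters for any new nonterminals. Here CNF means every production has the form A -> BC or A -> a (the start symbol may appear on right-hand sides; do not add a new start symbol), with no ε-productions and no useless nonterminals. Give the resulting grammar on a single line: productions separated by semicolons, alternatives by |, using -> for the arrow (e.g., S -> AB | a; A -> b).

S -> b | AH; A -> b; B -> i; C -> KA; D -> AA; H -> i | AA | AC; K -> BB | HD

Nullable: {K}; after ε-elimination: S -> b | bH; H -> i | bb | bKb; K -> ii | Hbb.
No unit productions to eliminate.
TERM: introduce A -> b, B -> i and substitute in every rule of length ≥2.
BIN: H -> AKA becomes H -> AC, C -> KA; K -> HAA becomes K -> HD, D -> AA.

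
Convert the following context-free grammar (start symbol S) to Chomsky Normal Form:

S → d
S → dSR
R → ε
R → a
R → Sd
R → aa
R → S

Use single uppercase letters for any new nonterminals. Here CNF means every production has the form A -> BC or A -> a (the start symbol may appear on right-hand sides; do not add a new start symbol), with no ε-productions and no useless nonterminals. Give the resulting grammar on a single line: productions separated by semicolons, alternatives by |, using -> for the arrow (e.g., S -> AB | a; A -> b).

S -> d | AD | AS; A -> d; B -> a; C -> SR; D -> SR; R -> a | d | AC | AS | BB | SA

Nullable: {R}; after ε-elimination: S -> d | dS | dSR; R -> S | a | Sd | aa.
After unit-elimination: S -> d | dS | dSR; R -> a | d | Sd | aa | dS | dSR.
TERM: introduce B -> a, A -> d and substitute in every rule of length ≥2.
BIN: R -> ASR becomes R -> AC, C -> SR; S -> ASR becomes S -> AD, D -> SR.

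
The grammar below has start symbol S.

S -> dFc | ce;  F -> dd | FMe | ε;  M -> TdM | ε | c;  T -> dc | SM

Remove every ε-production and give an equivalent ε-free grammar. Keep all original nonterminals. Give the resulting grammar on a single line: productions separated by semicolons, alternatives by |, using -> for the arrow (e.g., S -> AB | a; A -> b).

S -> ce | dc | dFc; F -> e | Fe | Me | dd | FMe; M -> c | Td | TdM; T -> S | SM | dc

Nullable set: {F, M}.
S -> dFc: F nullable, giving dFc | dc.
Drop F -> ε.
F -> FMe: F, M nullable, giving FMe | Fe | Me | e.
Drop M -> ε.
M -> TdM: M nullable, giving Td | TdM.
T -> SM: M nullable, giving S | SM.
Unchanged (no nullable symbols): S -> ce; F -> dd; M -> c; T -> dc.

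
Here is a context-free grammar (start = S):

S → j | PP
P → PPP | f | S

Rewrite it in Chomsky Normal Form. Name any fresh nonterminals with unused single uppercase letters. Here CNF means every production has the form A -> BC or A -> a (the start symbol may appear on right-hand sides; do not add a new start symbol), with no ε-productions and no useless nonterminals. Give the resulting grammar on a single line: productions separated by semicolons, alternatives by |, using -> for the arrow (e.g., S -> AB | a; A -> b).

No ε-productions.
After unit-elimination: S -> j | PP; P -> f | j | PP | PPP.
BIN: P -> PPP becomes P -> PA, A -> PP.

S -> j | PP; A -> PP; P -> f | j | PA | PP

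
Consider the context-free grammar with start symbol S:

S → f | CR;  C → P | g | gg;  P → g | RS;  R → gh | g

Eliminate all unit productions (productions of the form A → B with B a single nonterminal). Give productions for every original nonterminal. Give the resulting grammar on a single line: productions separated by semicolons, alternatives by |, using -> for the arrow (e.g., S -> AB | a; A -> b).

Unit productions: C->P.
Unit pairs (A ⇒* B via units): (C,P).
S: inherits non-unit rules of {S} → CR | f.
C: inherits non-unit rules of {C, P} → RS | g | gg.
P: inherits non-unit rules of {P} → RS | g.
R: inherits non-unit rules of {R} → g | gh.

S -> f | CR; C -> g | RS | gg; P -> g | RS; R -> g | gh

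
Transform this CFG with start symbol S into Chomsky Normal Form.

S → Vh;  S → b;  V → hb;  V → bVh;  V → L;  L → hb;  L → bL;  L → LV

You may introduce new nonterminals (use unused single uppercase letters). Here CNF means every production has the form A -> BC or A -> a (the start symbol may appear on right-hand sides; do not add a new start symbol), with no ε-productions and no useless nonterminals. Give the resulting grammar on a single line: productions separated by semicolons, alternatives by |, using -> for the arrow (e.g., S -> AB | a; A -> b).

S -> b | VB; A -> b; B -> h; C -> VB; L -> AL | BA | LV; V -> AC | AL | BA | LV

No ε-productions.
After unit-elimination: S -> b | Vh; L -> LV | bL | hb; V -> LV | bL | hb | bVh.
TERM: introduce A -> b, B -> h and substitute in every rule of length ≥2.
BIN: V -> AVB becomes V -> AC, C -> VB.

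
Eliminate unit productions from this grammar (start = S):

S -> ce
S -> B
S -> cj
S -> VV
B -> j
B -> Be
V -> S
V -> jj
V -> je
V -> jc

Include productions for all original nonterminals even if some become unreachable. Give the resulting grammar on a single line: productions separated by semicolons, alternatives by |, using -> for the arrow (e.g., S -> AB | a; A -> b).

Unit productions: S->B, V->S.
Unit pairs (A ⇒* B via units): (S,B), (V,B), (V,S).
S: inherits non-unit rules of {B, S} → Be | VV | ce | cj | j.
B: inherits non-unit rules of {B} → Be | j.
V: inherits non-unit rules of {B, S, V} → Be | VV | ce | cj | j | jc | je | jj.

S -> j | Be | VV | ce | cj; B -> j | Be; V -> j | Be | VV | ce | cj | jc | je | jj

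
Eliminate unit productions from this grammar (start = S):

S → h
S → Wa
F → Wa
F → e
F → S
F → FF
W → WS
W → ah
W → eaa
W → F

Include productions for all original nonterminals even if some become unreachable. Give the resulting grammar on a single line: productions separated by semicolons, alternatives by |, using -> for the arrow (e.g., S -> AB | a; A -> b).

Unit productions: F->S, W->F.
Unit pairs (A ⇒* B via units): (F,S), (W,F), (W,S).
S: inherits non-unit rules of {S} → Wa | h.
F: inherits non-unit rules of {F, S} → FF | Wa | e | h.
W: inherits non-unit rules of {F, S, W} → FF | WS | Wa | ah | e | eaa | h.

S -> h | Wa; F -> e | h | FF | Wa; W -> e | h | FF | WS | Wa | ah | eaa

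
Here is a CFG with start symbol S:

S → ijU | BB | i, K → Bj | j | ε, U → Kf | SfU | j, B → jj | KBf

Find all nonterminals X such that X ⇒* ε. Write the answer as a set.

Directly nullable (have an ε-rule): {K}.
Not nullable: B, S, U — each has a terminal in every rule's right-hand side or depends on a non-nullable symbol.

{K}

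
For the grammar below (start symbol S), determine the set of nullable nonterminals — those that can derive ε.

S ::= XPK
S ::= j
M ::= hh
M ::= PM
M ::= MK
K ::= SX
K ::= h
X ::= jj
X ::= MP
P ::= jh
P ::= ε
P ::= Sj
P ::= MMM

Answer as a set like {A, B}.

{P}

Directly nullable (have an ε-rule): {P}.
Not nullable: K, M, S, X — each has a terminal in every rule's right-hand side or depends on a non-nullable symbol.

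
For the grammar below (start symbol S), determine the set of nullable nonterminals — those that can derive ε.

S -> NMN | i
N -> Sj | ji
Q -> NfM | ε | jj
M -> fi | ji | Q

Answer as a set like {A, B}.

{M, Q}

Directly nullable (have an ε-rule): {Q}.
M is nullable via M -> Q (every symbol on the right is already known nullable).
Not nullable: N, S — each has a terminal in every rule's right-hand side or depends on a non-nullable symbol.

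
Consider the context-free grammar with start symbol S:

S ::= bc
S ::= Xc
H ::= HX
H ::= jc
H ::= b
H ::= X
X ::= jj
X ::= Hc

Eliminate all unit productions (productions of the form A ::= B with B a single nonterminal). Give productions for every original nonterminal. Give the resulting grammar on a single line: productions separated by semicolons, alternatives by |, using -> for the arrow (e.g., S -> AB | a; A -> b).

S -> Xc | bc; H -> b | HX | Hc | jc | jj; X -> Hc | jj

Unit productions: H->X.
Unit pairs (A ⇒* B via units): (H,X).
S: inherits non-unit rules of {S} → Xc | bc.
H: inherits non-unit rules of {H, X} → HX | Hc | b | jc | jj.
X: inherits non-unit rules of {X} → Hc | jj.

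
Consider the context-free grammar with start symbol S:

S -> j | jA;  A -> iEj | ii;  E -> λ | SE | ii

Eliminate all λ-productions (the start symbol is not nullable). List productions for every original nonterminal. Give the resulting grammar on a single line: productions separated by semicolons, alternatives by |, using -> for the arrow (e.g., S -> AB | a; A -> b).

Nullable set: {E}.
A -> iEj: E nullable, giving iEj | ij.
Drop E -> λ.
E -> SE: E nullable, giving S | SE.
Unchanged (no nullable symbols): S -> j; S -> jA; A -> ii; E -> ii.

S -> j | jA; A -> ii | ij | iEj; E -> S | SE | ii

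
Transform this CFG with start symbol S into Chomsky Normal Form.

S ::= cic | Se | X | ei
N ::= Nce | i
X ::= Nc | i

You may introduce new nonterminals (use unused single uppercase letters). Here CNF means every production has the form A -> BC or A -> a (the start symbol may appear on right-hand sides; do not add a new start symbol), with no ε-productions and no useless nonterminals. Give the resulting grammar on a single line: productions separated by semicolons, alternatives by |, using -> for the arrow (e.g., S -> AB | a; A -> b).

No ε-productions.
After unit-elimination: S -> i | Nc | Se | ei | cic; N -> i | Nce; X -> i | Nc.
TERM: introduce A -> c, B -> e, C -> i and substitute in every rule of length ≥2.
BIN: N -> NAB becomes N -> ND, D -> AB; S -> ACA becomes S -> AE, E -> CA.
Drop unreachable/unproductive: X.

S -> i | AE | BC | NA | SB; A -> c; B -> e; C -> i; D -> AB; E -> CA; N -> i | ND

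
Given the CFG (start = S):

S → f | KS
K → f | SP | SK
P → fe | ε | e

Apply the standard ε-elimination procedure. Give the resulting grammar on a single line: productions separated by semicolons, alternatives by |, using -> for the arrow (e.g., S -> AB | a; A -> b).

Nullable set: {P}.
K -> SP: P nullable, giving S | SP.
Drop P -> ε.
Unchanged (no nullable symbols): S -> KS; S -> f; K -> SK; K -> f; P -> e; P -> fe.

S -> f | KS; K -> S | f | SK | SP; P -> e | fe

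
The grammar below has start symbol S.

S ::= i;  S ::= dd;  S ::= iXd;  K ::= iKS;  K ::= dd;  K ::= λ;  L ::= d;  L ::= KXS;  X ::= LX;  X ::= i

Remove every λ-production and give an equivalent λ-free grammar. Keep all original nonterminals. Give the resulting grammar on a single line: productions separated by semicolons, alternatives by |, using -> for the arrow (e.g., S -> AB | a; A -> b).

Nullable set: {K}.
Drop K -> λ.
K -> iKS: K nullable, giving iKS | iS.
L -> KXS: K nullable, giving KXS | XS.
Unchanged (no nullable symbols): S -> dd; S -> i; S -> iXd; K -> dd; L -> d; X -> LX; X -> i.

S -> i | dd | iXd; K -> dd | iS | iKS; L -> d | XS | KXS; X -> i | LX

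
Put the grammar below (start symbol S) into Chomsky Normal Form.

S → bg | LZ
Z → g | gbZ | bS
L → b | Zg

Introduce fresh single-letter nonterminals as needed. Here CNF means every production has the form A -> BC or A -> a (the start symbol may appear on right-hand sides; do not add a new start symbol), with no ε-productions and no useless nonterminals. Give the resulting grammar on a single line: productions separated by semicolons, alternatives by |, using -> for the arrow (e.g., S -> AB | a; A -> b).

No ε-productions.
No unit productions to eliminate.
TERM: introduce B -> b, A -> g and substitute in every rule of length ≥2.
BIN: Z -> ABZ becomes Z -> AC, C -> BZ.

S -> BA | LZ; A -> g; B -> b; C -> BZ; L -> b | ZA; Z -> g | AC | BS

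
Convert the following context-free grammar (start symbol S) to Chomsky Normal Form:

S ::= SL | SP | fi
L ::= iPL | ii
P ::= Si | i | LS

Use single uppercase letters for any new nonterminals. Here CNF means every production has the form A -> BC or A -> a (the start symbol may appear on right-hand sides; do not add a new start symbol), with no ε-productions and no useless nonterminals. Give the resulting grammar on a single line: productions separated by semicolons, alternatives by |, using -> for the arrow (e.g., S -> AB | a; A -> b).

S -> BA | SL | SP; A -> i; B -> f; C -> PL; L -> AA | AC; P -> i | LS | SA

No ε-productions.
No unit productions to eliminate.
TERM: introduce B -> f, A -> i and substitute in every rule of length ≥2.
BIN: L -> APL becomes L -> AC, C -> PL.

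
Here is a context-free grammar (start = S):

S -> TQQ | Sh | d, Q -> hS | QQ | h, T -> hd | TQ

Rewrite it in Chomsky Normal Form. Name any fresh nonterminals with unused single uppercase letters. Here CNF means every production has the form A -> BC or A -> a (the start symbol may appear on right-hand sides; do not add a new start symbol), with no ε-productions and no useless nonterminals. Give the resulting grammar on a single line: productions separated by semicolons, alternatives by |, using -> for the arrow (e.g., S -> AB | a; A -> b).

S -> d | SA | TC; A -> h; B -> d; C -> QQ; Q -> h | AS | QQ; T -> AB | TQ

No ε-productions.
No unit productions to eliminate.
TERM: introduce B -> d, A -> h and substitute in every rule of length ≥2.
BIN: S -> TQQ becomes S -> TC, C -> QQ.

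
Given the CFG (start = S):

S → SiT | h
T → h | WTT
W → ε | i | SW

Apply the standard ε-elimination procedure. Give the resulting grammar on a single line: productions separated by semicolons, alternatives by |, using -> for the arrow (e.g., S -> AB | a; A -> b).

S -> h | SiT; T -> h | TT | WTT; W -> S | i | SW

Nullable set: {W}.
T -> WTT: W nullable, giving TT | WTT.
Drop W -> ε.
W -> SW: W nullable, giving S | SW.
Unchanged (no nullable symbols): S -> SiT; S -> h; T -> h; W -> i.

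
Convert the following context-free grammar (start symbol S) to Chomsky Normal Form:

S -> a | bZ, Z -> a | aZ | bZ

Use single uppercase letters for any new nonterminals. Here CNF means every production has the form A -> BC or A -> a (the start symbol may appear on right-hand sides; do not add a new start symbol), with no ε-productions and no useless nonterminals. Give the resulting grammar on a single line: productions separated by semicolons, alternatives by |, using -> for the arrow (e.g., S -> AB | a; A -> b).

S -> a | AZ; A -> b; B -> a; Z -> a | AZ | BZ

No ε-productions.
No unit productions to eliminate.
TERM: introduce B -> a, A -> b and substitute in every rule of length ≥2.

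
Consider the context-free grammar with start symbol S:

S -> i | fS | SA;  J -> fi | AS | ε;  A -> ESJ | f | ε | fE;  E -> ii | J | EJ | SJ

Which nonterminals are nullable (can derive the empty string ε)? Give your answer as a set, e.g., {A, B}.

{A, E, J}

Directly nullable (have an ε-rule): {A, J}.
E is nullable via E -> J (every symbol on the right is already known nullable).
Not nullable: S — each has a terminal in every rule's right-hand side or depends on a non-nullable symbol.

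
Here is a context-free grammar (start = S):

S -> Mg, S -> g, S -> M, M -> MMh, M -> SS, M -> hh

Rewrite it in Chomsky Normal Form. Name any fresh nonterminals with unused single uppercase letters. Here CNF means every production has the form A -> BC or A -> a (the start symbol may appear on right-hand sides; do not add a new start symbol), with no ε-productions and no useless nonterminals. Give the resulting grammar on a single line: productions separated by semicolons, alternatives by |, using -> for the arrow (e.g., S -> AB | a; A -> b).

S -> g | AA | MB | MD | SS; A -> h; B -> g; C -> MA; D -> MA; M -> AA | MC | SS

No ε-productions.
After unit-elimination: S -> g | Mg | SS | hh | MMh; M -> SS | hh | MMh.
TERM: introduce B -> g, A -> h and substitute in every rule of length ≥2.
BIN: M -> MMA becomes M -> MC, C -> MA; S -> MMA becomes S -> MD, D -> MA.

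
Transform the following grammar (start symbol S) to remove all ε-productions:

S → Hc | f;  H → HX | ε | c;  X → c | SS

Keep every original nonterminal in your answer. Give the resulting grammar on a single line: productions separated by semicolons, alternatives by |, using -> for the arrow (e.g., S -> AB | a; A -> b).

S -> c | f | Hc; H -> X | c | HX; X -> c | SS

Nullable set: {H}.
S -> Hc: H nullable, giving Hc | c.
Drop H -> ε.
H -> HX: H nullable, giving HX | X.
Unchanged (no nullable symbols): S -> f; H -> c; X -> SS; X -> c.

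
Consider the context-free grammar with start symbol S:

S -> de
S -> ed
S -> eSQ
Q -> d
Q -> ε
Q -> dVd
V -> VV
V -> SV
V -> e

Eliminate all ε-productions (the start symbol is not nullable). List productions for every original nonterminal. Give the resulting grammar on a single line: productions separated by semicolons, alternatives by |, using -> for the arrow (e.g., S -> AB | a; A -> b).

S -> de | eS | ed | eSQ; Q -> d | dVd; V -> e | SV | VV

Nullable set: {Q}.
S -> eSQ: Q nullable, giving eS | eSQ.
Drop Q -> ε.
Unchanged (no nullable symbols): S -> de; S -> ed; Q -> d; Q -> dVd; V -> SV; V -> VV; V -> e.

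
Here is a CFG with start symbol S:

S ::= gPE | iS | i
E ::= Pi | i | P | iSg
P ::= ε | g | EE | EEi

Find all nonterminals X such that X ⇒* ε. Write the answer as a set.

Directly nullable (have an ε-rule): {P}.
E is nullable via E -> P (every symbol on the right is already known nullable).
Not nullable: S — each has a terminal in every rule's right-hand side or depends on a non-nullable symbol.

{E, P}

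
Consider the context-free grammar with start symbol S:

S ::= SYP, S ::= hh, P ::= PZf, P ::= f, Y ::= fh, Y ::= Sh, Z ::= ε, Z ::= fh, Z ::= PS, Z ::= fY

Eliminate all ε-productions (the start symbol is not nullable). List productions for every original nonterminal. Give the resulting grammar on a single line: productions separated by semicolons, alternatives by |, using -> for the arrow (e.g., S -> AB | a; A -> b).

S -> hh | SYP; P -> f | Pf | PZf; Y -> Sh | fh; Z -> PS | fY | fh

Nullable set: {Z}.
P -> PZf: Z nullable, giving PZf | Pf.
Drop Z -> ε.
Unchanged (no nullable symbols): S -> SYP; S -> hh; P -> f; Y -> Sh; Y -> fh; Z -> PS; Z -> fY; Z -> fh.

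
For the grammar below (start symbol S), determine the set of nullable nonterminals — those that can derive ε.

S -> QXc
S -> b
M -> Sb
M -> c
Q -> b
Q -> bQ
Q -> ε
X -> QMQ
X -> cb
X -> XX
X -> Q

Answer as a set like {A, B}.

Directly nullable (have an ε-rule): {Q}.
X is nullable via X -> Q (every symbol on the right is already known nullable).
Not nullable: M, S — each has a terminal in every rule's right-hand side or depends on a non-nullable symbol.

{Q, X}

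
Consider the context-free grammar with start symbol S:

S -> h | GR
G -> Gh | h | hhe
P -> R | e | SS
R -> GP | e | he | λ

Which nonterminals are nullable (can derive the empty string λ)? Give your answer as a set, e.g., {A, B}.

Directly nullable (have an ε-rule): {R}.
P is nullable via P -> R (every symbol on the right is already known nullable).
Not nullable: G, S — each has a terminal in every rule's right-hand side or depends on a non-nullable symbol.

{P, R}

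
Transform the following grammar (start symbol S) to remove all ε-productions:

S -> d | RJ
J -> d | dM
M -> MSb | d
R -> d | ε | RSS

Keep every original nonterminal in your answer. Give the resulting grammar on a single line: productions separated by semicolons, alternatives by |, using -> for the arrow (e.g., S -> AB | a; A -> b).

S -> J | d | RJ; J -> d | dM; M -> d | MSb; R -> d | SS | RSS

Nullable set: {R}.
S -> RJ: R nullable, giving J | RJ.
Drop R -> ε.
R -> RSS: R nullable, giving RSS | SS.
Unchanged (no nullable symbols): S -> d; J -> d; J -> dM; M -> MSb; M -> d; R -> d.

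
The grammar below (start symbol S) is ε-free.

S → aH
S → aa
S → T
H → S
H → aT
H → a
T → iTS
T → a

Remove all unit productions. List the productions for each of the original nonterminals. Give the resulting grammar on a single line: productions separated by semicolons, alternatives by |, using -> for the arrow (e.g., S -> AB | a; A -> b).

S -> a | aH | aa | iTS; H -> a | aH | aT | aa | iTS; T -> a | iTS

Unit productions: H->S, S->T.
Unit pairs (A ⇒* B via units): (H,S), (H,T), (S,T).
S: inherits non-unit rules of {S, T} → a | aH | aa | iTS.
H: inherits non-unit rules of {H, S, T} → a | aH | aT | aa | iTS.
T: inherits non-unit rules of {T} → a | iTS.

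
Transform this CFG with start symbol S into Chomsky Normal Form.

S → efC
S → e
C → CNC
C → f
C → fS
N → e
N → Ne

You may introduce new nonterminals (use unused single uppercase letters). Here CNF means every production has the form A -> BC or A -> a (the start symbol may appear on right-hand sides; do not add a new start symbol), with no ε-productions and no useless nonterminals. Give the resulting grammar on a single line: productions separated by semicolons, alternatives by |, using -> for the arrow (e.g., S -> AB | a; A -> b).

S -> e | BE; A -> f; B -> e; C -> f | AS | CD; D -> NC; E -> AC; N -> e | NB

No ε-productions.
No unit productions to eliminate.
TERM: introduce B -> e, A -> f and substitute in every rule of length ≥2.
BIN: C -> CNC becomes C -> CD, D -> NC; S -> BAC becomes S -> BE, E -> AC.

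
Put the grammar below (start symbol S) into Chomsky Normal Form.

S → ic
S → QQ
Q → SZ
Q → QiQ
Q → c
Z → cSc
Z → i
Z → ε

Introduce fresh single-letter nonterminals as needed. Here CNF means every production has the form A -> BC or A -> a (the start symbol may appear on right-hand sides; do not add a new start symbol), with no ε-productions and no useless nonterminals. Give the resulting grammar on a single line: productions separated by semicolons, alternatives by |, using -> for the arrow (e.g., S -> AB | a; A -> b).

S -> AB | QQ; A -> i; B -> c; C -> AQ; D -> SB; Q -> c | AB | QC | QQ | SZ; Z -> i | BD

Nullable: {Z}; after ε-elimination: S -> QQ | ic; Q -> S | c | SZ | QiQ; Z -> i | cSc.
After unit-elimination: S -> QQ | ic; Q -> c | QQ | SZ | ic | QiQ; Z -> i | cSc.
TERM: introduce B -> c, A -> i and substitute in every rule of length ≥2.
BIN: Q -> QAQ becomes Q -> QC, C -> AQ; Z -> BSB becomes Z -> BD, D -> SB.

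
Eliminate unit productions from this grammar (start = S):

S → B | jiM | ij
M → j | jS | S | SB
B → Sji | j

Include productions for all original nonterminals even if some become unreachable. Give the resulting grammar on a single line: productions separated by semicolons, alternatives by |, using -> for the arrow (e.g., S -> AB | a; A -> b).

S -> j | ij | Sji | jiM; B -> j | Sji; M -> j | SB | ij | jS | Sji | jiM

Unit productions: M->S, S->B.
Unit pairs (A ⇒* B via units): (M,B), (M,S), (S,B).
S: inherits non-unit rules of {B, S} → Sji | ij | j | jiM.
B: inherits non-unit rules of {B} → Sji | j.
M: inherits non-unit rules of {B, M, S} → SB | Sji | ij | j | jS | jiM.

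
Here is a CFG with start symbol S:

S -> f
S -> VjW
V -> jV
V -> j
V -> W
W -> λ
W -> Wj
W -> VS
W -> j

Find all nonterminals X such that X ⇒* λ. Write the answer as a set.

Directly nullable (have an ε-rule): {W}.
V is nullable via V -> W (every symbol on the right is already known nullable).
Not nullable: S — each has a terminal in every rule's right-hand side or depends on a non-nullable symbol.

{V, W}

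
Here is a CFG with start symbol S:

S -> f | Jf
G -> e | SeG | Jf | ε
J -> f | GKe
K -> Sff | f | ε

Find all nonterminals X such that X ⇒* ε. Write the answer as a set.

{G, K}

Directly nullable (have an ε-rule): {G, K}.
Not nullable: J, S — each has a terminal in every rule's right-hand side or depends on a non-nullable symbol.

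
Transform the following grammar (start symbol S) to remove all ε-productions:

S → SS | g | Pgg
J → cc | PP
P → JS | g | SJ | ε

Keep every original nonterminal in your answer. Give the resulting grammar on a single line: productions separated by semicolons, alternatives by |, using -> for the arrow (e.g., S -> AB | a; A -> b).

Nullable set: {J, P}.
S -> Pgg: P nullable, giving Pgg | gg.
J -> PP: P, P nullable, giving P | PP.
Drop P -> ε.
P -> JS: J nullable, giving JS | S.
P -> SJ: J nullable, giving S | SJ.
Unchanged (no nullable symbols): S -> SS; S -> g; J -> cc; P -> g.

S -> g | SS | gg | Pgg; J -> P | PP | cc; P -> S | g | JS | SJ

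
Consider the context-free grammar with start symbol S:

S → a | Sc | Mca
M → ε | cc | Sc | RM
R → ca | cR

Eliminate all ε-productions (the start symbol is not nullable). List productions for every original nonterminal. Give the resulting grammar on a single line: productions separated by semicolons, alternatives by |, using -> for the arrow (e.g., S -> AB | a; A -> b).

S -> a | Sc | ca | Mca; M -> R | RM | Sc | cc; R -> cR | ca

Nullable set: {M}.
S -> Mca: M nullable, giving Mca | ca.
Drop M -> ε.
M -> RM: M nullable, giving R | RM.
Unchanged (no nullable symbols): S -> Sc; S -> a; M -> Sc; M -> cc; R -> cR; R -> ca.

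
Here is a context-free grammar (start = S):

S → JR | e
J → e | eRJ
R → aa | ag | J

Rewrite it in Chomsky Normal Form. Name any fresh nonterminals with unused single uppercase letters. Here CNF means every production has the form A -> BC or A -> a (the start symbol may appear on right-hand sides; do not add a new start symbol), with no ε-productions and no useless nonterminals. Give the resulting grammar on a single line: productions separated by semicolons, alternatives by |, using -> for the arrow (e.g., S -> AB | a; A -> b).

No ε-productions.
After unit-elimination: S -> e | JR; J -> e | eRJ; R -> e | aa | ag | eRJ.
TERM: introduce B -> a, A -> e, C -> g and substitute in every rule of length ≥2.
BIN: J -> ARJ becomes J -> AD, D -> RJ; R -> ARJ becomes R -> AE, E -> RJ.

S -> e | JR; A -> e; B -> a; C -> g; D -> RJ; E -> RJ; J -> e | AD; R -> e | AE | BB | BC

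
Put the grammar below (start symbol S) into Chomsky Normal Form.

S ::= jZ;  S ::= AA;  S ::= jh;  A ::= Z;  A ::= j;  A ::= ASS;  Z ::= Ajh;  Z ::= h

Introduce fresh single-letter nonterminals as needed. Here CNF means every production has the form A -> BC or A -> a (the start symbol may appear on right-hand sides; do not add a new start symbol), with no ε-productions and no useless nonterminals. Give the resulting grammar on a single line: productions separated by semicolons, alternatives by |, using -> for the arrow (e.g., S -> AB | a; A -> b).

No ε-productions.
After unit-elimination: S -> AA | jZ | jh; A -> h | j | ASS | Ajh; Z -> h | Ajh.
TERM: introduce C -> h, B -> j and substitute in every rule of length ≥2.
BIN: A -> ABC becomes A -> AD, D -> BC; A -> ASS becomes A -> AE, E -> SS; Z -> ABC becomes Z -> AF, F -> BC.

S -> AA | BC | BZ; A -> h | j | AD | AE; B -> j; C -> h; D -> BC; E -> SS; F -> BC; Z -> h | AF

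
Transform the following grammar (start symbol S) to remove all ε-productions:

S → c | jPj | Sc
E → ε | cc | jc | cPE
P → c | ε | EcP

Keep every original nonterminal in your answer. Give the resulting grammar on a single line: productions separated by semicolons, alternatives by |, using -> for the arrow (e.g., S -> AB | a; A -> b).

Nullable set: {E, P}.
S -> jPj: P nullable, giving jPj | jj.
Drop E -> ε.
E -> cPE: P, E nullable, giving c | cE | cP | cPE.
Drop P -> ε.
P -> EcP: E, P nullable, giving Ec | EcP | c | cP.
Unchanged (no nullable symbols): S -> Sc; S -> c; E -> cc; E -> jc; P -> c.

S -> c | Sc | jj | jPj; E -> c | cE | cP | cc | jc | cPE; P -> c | Ec | cP | EcP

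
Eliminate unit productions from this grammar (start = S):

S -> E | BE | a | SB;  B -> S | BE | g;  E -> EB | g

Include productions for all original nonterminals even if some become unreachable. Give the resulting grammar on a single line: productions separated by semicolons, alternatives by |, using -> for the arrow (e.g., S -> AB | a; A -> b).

Unit productions: B->S, S->E.
Unit pairs (A ⇒* B via units): (B,E), (B,S), (S,E).
S: inherits non-unit rules of {E, S} → BE | EB | SB | a | g.
B: inherits non-unit rules of {B, E, S} → BE | EB | SB | a | g.
E: inherits non-unit rules of {E} → EB | g.

S -> a | g | BE | EB | SB; B -> a | g | BE | EB | SB; E -> g | EB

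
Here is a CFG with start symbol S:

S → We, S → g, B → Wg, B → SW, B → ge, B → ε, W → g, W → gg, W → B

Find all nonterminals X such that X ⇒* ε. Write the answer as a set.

Directly nullable (have an ε-rule): {B}.
W is nullable via W -> B (every symbol on the right is already known nullable).
Not nullable: S — each has a terminal in every rule's right-hand side or depends on a non-nullable symbol.

{B, W}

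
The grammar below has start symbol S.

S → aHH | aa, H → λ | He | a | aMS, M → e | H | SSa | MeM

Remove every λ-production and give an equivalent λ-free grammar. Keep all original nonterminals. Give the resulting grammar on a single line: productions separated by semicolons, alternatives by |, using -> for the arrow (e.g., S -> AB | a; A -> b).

S -> a | aH | aa | aHH; H -> a | e | He | aS | aMS; M -> H | e | Me | eM | MeM | SSa

Nullable set: {H, M}.
S -> aHH: H, H nullable, giving a | aH | aHH.
Drop H -> λ.
H -> He: H nullable, giving He | e.
H -> aMS: M nullable, giving aMS | aS.
M -> H: H nullable, giving H.
M -> MeM: M, M nullable, giving Me | MeM | e | eM.
Unchanged (no nullable symbols): S -> aa; H -> a; M -> SSa; M -> e.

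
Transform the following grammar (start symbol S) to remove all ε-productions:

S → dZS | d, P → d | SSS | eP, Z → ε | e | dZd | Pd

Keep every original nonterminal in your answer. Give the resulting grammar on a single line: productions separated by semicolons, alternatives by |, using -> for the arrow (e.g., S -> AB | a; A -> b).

S -> d | dS | dZS; P -> d | eP | SSS; Z -> e | Pd | dd | dZd

Nullable set: {Z}.
S -> dZS: Z nullable, giving dS | dZS.
Drop Z -> ε.
Z -> dZd: Z nullable, giving dZd | dd.
Unchanged (no nullable symbols): S -> d; P -> SSS; P -> d; P -> eP; Z -> Pd; Z -> e.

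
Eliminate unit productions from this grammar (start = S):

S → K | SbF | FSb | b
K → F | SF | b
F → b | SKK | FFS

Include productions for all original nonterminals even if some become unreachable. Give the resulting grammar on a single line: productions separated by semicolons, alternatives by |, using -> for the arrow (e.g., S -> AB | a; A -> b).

Unit productions: K->F, S->K.
Unit pairs (A ⇒* B via units): (K,F), (S,F), (S,K).
S: inherits non-unit rules of {F, K, S} → FFS | FSb | SF | SKK | SbF | b.
F: inherits non-unit rules of {F} → FFS | SKK | b.
K: inherits non-unit rules of {F, K} → FFS | SF | SKK | b.

S -> b | SF | FFS | FSb | SKK | SbF; F -> b | FFS | SKK; K -> b | SF | FFS | SKK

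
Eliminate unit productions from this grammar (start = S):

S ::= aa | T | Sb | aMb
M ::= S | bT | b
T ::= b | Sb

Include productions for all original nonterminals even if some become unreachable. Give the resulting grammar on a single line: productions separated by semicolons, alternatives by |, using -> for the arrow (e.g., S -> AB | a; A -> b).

S -> b | Sb | aa | aMb; M -> b | Sb | aa | bT | aMb; T -> b | Sb

Unit productions: M->S, S->T.
Unit pairs (A ⇒* B via units): (M,S), (M,T), (S,T).
S: inherits non-unit rules of {S, T} → Sb | aMb | aa | b.
M: inherits non-unit rules of {M, S, T} → Sb | aMb | aa | b | bT.
T: inherits non-unit rules of {T} → Sb | b.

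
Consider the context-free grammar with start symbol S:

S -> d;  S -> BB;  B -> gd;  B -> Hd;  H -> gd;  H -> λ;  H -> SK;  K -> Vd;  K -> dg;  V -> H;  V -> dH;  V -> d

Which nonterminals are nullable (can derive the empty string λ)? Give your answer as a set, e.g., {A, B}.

Directly nullable (have an ε-rule): {H}.
V is nullable via V -> H (every symbol on the right is already known nullable).
Not nullable: B, K, S — each has a terminal in every rule's right-hand side or depends on a non-nullable symbol.

{H, V}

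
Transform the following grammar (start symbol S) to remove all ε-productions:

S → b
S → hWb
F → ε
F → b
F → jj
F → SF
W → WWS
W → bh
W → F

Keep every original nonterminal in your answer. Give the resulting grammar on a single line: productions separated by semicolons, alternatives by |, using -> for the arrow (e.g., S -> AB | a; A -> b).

Nullable set: {F, W}.
S -> hWb: W nullable, giving hWb | hb.
Drop F -> ε.
F -> SF: F nullable, giving S | SF.
W -> F: F nullable, giving F.
W -> WWS: W, W nullable, giving S | WS | WWS.
Unchanged (no nullable symbols): S -> b; F -> b; F -> jj; W -> bh.

S -> b | hb | hWb; F -> S | b | SF | jj; W -> F | S | WS | bh | WWS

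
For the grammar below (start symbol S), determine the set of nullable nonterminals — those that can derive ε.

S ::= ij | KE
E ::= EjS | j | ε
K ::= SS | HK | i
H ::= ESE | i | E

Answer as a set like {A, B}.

Directly nullable (have an ε-rule): {E}.
H is nullable via H -> E (every symbol on the right is already known nullable).
Not nullable: K, S — each has a terminal in every rule's right-hand side or depends on a non-nullable symbol.

{E, H}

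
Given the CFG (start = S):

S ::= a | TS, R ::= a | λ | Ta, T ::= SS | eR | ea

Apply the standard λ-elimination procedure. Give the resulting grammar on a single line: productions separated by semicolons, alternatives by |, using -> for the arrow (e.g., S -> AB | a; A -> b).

Nullable set: {R}.
Drop R -> λ.
T -> eR: R nullable, giving e | eR.
Unchanged (no nullable symbols): S -> TS; S -> a; R -> Ta; R -> a; T -> SS; T -> ea.

S -> a | TS; R -> a | Ta; T -> e | SS | eR | ea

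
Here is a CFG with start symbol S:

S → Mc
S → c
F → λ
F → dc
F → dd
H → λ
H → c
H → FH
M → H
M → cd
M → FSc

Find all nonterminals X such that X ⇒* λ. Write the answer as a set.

{F, H, M}

Directly nullable (have an ε-rule): {F, H}.
M is nullable via M -> H (every symbol on the right is already known nullable).
Not nullable: S — each has a terminal in every rule's right-hand side or depends on a non-nullable symbol.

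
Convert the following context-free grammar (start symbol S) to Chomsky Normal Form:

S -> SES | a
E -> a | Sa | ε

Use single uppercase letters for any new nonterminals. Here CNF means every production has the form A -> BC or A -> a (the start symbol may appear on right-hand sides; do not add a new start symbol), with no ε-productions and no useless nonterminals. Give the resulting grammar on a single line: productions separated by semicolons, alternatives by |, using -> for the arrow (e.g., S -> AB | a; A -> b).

S -> a | SB | SS; A -> a; B -> ES; E -> a | SA

Nullable: {E}; after ε-elimination: S -> a | SS | SES; E -> a | Sa.
No unit productions to eliminate.
TERM: introduce A -> a and substitute in every rule of length ≥2.
BIN: S -> SES becomes S -> SB, B -> ES.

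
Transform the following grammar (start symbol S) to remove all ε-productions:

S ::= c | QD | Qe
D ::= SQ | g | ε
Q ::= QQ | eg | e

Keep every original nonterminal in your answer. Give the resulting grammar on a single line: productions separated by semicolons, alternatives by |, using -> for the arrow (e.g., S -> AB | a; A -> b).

S -> Q | c | QD | Qe; D -> g | SQ; Q -> e | QQ | eg

Nullable set: {D}.
S -> QD: D nullable, giving Q | QD.
Drop D -> ε.
Unchanged (no nullable symbols): S -> Qe; S -> c; D -> SQ; D -> g; Q -> QQ; Q -> e; Q -> eg.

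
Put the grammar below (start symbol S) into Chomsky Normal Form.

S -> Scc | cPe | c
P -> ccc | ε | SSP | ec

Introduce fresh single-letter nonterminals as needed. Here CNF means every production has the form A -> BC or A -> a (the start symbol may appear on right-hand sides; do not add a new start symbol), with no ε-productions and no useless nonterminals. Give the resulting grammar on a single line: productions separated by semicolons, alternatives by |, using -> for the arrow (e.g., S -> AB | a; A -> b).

Nullable: {P}; after ε-elimination: S -> c | ce | Scc | cPe; P -> SS | ec | SSP | ccc.
No unit productions to eliminate.
TERM: introduce A -> c, B -> e and substitute in every rule of length ≥2.
BIN: P -> AAA becomes P -> AC, C -> AA; P -> SSP becomes P -> SD, D -> SP; S -> APB becomes S -> AE, E -> PB; S -> SAA becomes S -> SF, F -> AA.

S -> c | AB | AE | SF; A -> c; B -> e; C -> AA; D -> SP; E -> PB; F -> AA; P -> AC | BA | SD | SS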